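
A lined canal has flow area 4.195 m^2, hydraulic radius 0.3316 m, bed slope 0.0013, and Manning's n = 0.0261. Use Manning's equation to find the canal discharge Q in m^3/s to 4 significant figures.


Approach: apply Manning's equation, Q = (1/n)*A*R^(2/3)*S^(1/2).
Q = (1/0.0261) * 4.195 * 0.3316^(2/3) * 0.0013^(1/2) = 2.776 m^3/s
Therefore the canal discharge Q = 2.776 m^3/s.


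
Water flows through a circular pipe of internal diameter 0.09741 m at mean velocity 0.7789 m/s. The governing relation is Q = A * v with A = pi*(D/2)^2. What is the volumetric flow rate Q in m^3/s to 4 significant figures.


A = pi*(0.09741/2)^2 = 0.00745241 m^2
Q = 0.00745241 * 0.7789 = 0.005805 m^3/s
Therefore the volumetric flow rate Q = 0.005805 m^3/s.


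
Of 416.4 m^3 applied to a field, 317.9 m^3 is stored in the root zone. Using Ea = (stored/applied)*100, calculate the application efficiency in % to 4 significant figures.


Ea = (317.9/416.4)*100 = 76.34 %
Therefore the application efficiency = 76.34 %.


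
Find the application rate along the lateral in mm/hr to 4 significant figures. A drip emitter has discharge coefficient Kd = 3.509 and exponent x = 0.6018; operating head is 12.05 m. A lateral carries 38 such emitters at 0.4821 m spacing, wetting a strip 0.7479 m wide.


Approach: apply the emitter equation with a lateral mass balance, q = Kd*h^x; Q = n*q; rate = Q/(n*spacing*width).
Step 1 — single emitter flow (q = Kd*h^x):
  q = 3.509 * 12.05^0.6018 = 15.6936 L/hr
Step 2 — total lateral flow: Q = 38 * 15.6936 = 596.355 L/hr
Step 3 — wetted area: A = 38 * 0.4821 * 0.7479 = 13.7014 m^2
Step 4 — application rate: Q/A = 596.355/13.7014 = 43.53 mm/hr
Therefore the application rate along the lateral = 43.53 mm/hr.


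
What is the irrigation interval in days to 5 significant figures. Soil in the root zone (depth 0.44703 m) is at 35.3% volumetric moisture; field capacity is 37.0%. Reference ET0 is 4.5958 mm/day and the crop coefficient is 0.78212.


Approach: apply soil-water budget scheduling, SMD = (FC-theta)/100*depth*1000; ETc = ET0*Kc; interval = SMD/ETc.
Step 1 — soil moisture deficit:
  SMD = (37.0 - 35.3)/100 * 0.44703 * 1000 = 7.599510 mm
Step 2 — daily crop ET (ETc = ET0*Kc):
  ETc = 4.5958 * 0.78212 = 3.594467 mm/day
Step 3 — irrigation interval (SMD/ETc):
  interval = 7.599510 / 3.594467 = 2.1142 days
Therefore the irrigation interval = 2.1142 days.


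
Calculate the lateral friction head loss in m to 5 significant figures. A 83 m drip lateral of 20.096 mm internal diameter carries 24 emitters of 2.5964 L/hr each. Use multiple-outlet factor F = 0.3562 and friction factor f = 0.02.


Approach: apply Darcy-Weisbach with the multiple-outlet F-factor, Q = n*q/(3600*1000) m^3/s; v = Q/A; hf = F*f*(L/D)*(v^2/(2g)).
Q = 24*2.5964/(3600*1000) = 1.730933e-05 m^3/s
A = pi*(20.096e-3/2)^2 = 3.171824e-04 m^2, so v = Q/A = 0.05457217 m/s
hf = 0.3562*0.02*(83/0.020096)*(0.05457217^2/(2*9.81)) = 0.0044662 m
Therefore the lateral friction head loss = 0.0044662 m.


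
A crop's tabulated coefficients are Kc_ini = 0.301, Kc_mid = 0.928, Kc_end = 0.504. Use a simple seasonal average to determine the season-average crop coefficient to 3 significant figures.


Approach: apply a simple seasonal average, Kc_avg = (Kc_ini + Kc_mid + Kc_end)/3.
Kc_avg = (0.301 + 0.928 + 0.504)/3 = 0.578
Therefore the season-average crop coefficient = 0.578.


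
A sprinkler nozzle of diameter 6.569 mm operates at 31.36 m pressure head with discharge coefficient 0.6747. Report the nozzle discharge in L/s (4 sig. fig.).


Approach: apply the orifice equation, Q = Cd*A*sqrt(2*g*h), A = pi*(d/2)^2.
A = pi*(6.569e-3/2)^2 = 3.38913e-05 m^2
Q = 0.6747 * 3.38913e-05 * sqrt(2*9.81*31.36) * 1000 = 0.5672 L/s
Therefore the nozzle discharge = 0.5672 L/s.


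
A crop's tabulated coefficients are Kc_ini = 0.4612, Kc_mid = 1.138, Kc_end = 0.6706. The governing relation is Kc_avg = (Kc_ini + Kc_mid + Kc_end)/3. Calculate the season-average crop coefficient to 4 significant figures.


Kc_avg = (0.4612 + 1.138 + 0.6706)/3 = 0.7566
Therefore the season-average crop coefficient = 0.7566.


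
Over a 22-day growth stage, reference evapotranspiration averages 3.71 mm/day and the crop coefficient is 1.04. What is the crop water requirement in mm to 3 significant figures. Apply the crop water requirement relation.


Approach: apply the crop water requirement relation, CWR = ET0 * Kc * days.
CWR = 3.71 * 1.04 * 22 = 84.9 mm
Therefore the crop water requirement = 84.9 mm.


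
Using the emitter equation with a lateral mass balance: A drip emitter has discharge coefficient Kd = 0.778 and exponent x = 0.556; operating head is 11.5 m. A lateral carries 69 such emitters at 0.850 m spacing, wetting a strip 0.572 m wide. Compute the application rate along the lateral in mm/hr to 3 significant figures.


Approach: apply the emitter equation with a lateral mass balance, q = Kd*h^x; Q = n*q; rate = Q/(n*spacing*width).
Step 1 — single emitter flow (q = Kd*h^x):
  q = 0.778 * 11.5^0.556 = 3.0250 L/hr
Step 2 — total lateral flow: Q = 69 * 3.0250 = 208.73 L/hr
Step 3 — wetted area: A = 69 * 0.850 * 0.572 = 33.548 m^2
Step 4 — application rate: Q/A = 208.73/33.548 = 6.22 mm/hr
Therefore the application rate along the lateral = 6.22 mm/hr.


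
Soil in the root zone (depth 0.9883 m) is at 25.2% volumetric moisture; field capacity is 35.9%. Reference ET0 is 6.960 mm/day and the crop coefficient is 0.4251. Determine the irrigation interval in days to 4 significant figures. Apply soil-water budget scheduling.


Approach: apply soil-water budget scheduling, SMD = (FC-theta)/100*depth*1000; ETc = ET0*Kc; interval = SMD/ETc.
Step 1 — soil moisture deficit:
  SMD = (35.9 - 25.2)/100 * 0.9883 * 1000 = 105.748 mm
Step 2 — daily crop ET (ETc = ET0*Kc):
  ETc = 6.960 * 0.4251 = 2.95870 mm/day
Step 3 — irrigation interval (SMD/ETc):
  interval = 105.748 / 2.95870 = 35.74 days
Therefore the irrigation interval = 35.74 days.


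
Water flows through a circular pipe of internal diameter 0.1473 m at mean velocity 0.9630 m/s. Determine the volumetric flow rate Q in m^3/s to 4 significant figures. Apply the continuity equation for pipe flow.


Approach: apply the continuity equation for pipe flow, Q = A * v with A = pi*(D/2)^2.
A = pi*(0.1473/2)^2 = 0.0170410 m^2
Q = 0.0170410 * 0.9630 = 0.01641 m^3/s
Therefore the volumetric flow rate Q = 0.01641 m^3/s.


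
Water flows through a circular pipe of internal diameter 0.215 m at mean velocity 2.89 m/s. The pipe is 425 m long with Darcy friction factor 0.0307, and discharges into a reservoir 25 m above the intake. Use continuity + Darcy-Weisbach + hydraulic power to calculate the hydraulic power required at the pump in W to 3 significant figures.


Approach: apply continuity + Darcy-Weisbach + hydraulic power, Q = A*v; hf = f*(L/D)*(v^2/(2g)); H = static + hf; P = rho*g*Q*H.
Step 1 — flow rate (continuity, Q = A*v):
  A = pi*(0.215/2)^2 = 0.036305 m^2
  Q = 0.036305 * 2.89 = 0.10492 m^3/s
Step 2 — friction head loss (Darcy-Weisbach):
  hf = 0.0307 * (425/0.215) * (2.89^2 / (2*9.81))
  hf = 25.834 m
Step 3 — total head: H = 25 + 25.834 = 50.834 m
Step 4 — hydraulic power (P = rho*g*Q*H):
  P = 1000 * 9.81 * 0.10492 * 50.834 = 52300 W
Therefore the hydraulic power required at the pump = 52300 W.


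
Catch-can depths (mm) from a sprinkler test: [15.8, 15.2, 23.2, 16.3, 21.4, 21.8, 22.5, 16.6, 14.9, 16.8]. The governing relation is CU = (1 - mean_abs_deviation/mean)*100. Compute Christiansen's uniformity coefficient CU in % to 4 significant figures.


mean = 18.4500 mm
mean |d_i - mean| = 3.02000 mm
CU = (1 - 3.02000/18.4500)*100 = 83.63 %
Therefore Christiansen's uniformity coefficient CU = 83.63 %.


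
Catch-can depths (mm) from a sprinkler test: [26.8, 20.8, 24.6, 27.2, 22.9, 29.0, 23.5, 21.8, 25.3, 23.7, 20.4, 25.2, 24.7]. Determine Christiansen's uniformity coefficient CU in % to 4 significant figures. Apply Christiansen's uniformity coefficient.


Approach: apply Christiansen's uniformity coefficient, CU = (1 - mean_abs_deviation/mean)*100.
mean = 24.3000 mm
mean |d_i - mean| = 1.95385 mm
CU = (1 - 1.95385/24.3000)*100 = 91.96 %
Therefore Christiansen's uniformity coefficient CU = 91.96 %.


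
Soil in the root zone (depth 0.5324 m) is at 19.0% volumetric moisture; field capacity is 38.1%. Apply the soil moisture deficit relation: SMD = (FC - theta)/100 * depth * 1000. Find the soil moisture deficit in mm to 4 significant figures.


SMD = (38.1 - 19.0)/100 * 0.5324 * 1000 = 101.7 mm
Therefore the soil moisture deficit = 101.7 mm.


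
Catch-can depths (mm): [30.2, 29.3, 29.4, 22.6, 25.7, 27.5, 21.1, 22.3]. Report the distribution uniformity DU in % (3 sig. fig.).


Approach: apply the low-quarter distribution uniformity, DU = (mean of lowest quarter of readings / overall mean)*100.
sorted lowest 2 of 8: [21.1, 22.3] -> mean = 21.700 mm
overall mean = 26.012 mm
DU = (21.700/26.012)*100 = 83.4 %
Therefore the distribution uniformity DU = 83.4 %.


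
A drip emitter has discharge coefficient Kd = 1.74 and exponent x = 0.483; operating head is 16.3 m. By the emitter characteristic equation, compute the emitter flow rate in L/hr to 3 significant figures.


Approach: apply the emitter characteristic equation, q = Kd * h^x.
q = 1.74 * 16.3^0.483 = 6.70 L/hr
Therefore the emitter flow rate = 6.70 L/hr.


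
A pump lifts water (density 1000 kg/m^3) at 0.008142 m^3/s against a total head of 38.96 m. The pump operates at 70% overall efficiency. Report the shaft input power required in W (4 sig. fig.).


Approach: apply hydraulic power then efficiency conversion, P = rho*g*Q*H; P_in = P/eta.
Step 1 — hydraulic power (P = rho*g*Q*H):
  P = 1000 * 9.81 * 0.008142 * 38.96 = 3111.85 W
Step 2 — input power: P_in = P/eta = 3111.85 / 0.7 = 4446 W
Therefore the shaft input power required = 4446 W.


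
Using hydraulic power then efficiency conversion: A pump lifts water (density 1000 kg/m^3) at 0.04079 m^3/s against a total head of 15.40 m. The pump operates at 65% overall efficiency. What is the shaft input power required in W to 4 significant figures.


Approach: apply hydraulic power then efficiency conversion, P = rho*g*Q*H; P_in = P/eta.
Step 1 — hydraulic power (P = rho*g*Q*H):
  P = 1000 * 9.81 * 0.04079 * 15.40 = 6162.31 W
Step 2 — input power: P_in = P/eta = 6162.31 / 0.65 = 9480 W
Therefore the shaft input power required = 9480 W.


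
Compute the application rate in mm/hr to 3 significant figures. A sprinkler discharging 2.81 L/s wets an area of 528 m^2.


Approach: apply the application rate relation, rate = (Q/A)*3600.
rate = (2.81 / 528) * 3600 = 19.2 mm/hr
Therefore the application rate = 19.2 mm/hr.


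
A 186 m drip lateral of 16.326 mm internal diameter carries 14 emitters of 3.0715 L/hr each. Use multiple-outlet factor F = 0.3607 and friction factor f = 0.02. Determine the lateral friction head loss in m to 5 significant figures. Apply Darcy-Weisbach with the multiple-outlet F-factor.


Approach: apply Darcy-Weisbach with the multiple-outlet F-factor, Q = n*q/(3600*1000) m^3/s; v = Q/A; hf = F*f*(L/D)*(v^2/(2g)).
Q = 14*3.0715/(3600*1000) = 1.194472e-05 m^3/s
A = pi*(16.326e-3/2)^2 = 2.093387e-04 m^2, so v = Q/A = 0.05705932 m/s
hf = 0.3607*0.02*(186/0.016326)*(0.05705932^2/(2*9.81)) = 0.013638 m
Therefore the lateral friction head loss = 0.013638 m.


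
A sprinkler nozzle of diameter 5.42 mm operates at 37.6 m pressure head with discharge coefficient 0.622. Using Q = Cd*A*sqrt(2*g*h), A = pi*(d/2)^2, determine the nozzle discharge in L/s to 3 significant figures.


A = pi*(5.42e-3/2)^2 = 2.3072e-05 m^2
Q = 0.622 * 2.3072e-05 * sqrt(2*9.81*37.6) * 1000 = 0.390 L/s
Therefore the nozzle discharge = 0.390 L/s.


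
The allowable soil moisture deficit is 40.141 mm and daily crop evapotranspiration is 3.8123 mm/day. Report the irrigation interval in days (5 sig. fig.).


Approach: apply the irrigation interval relation, interval = SMD / ETc.
interval = 40.141 / 3.8123 = 10.529 days
Therefore the irrigation interval = 10.529 days.


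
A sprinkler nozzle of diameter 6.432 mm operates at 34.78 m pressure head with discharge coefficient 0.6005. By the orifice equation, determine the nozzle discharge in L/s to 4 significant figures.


Approach: apply the orifice equation, Q = Cd*A*sqrt(2*g*h), A = pi*(d/2)^2.
A = pi*(6.432e-3/2)^2 = 3.24924e-05 m^2
Q = 0.6005 * 3.24924e-05 * sqrt(2*9.81*34.78) * 1000 = 0.5097 L/s
Therefore the nozzle discharge = 0.5097 L/s.


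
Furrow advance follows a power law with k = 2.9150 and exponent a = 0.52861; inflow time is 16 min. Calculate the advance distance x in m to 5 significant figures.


Approach: apply the power-law advance function, x = k*t^a.
x = 2.9150 * 16^0.52861 = 12.623 m
Therefore the advance distance x = 12.623 m.


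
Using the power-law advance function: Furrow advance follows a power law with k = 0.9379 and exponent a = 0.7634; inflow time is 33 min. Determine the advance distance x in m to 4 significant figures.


Approach: apply the power-law advance function, x = k*t^a.
x = 0.9379 * 33^0.7634 = 13.53 m
Therefore the advance distance x = 13.53 m.


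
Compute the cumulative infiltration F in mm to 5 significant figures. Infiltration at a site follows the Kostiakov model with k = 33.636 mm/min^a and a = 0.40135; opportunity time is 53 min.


Approach: apply the Kostiakov infiltration equation, F = k*t^a.
F = 33.636 * 53^0.40135 = 165.52 mm
Therefore the cumulative infiltration F = 165.52 mm.


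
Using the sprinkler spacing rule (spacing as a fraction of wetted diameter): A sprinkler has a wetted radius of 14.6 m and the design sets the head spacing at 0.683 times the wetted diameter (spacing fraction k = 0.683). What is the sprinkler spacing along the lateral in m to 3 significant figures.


Approach: apply the sprinkler spacing rule (spacing as a fraction of wetted diameter), S = k*(2*R).
S = 0.683 * (2 * 14.6) = 19.9 m
Therefore the sprinkler spacing along the lateral = 19.9 m.


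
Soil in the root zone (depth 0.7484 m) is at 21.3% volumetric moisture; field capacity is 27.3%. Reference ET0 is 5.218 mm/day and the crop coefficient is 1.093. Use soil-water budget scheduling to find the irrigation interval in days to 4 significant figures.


Approach: apply soil-water budget scheduling, SMD = (FC-theta)/100*depth*1000; ETc = ET0*Kc; interval = SMD/ETc.
Step 1 — soil moisture deficit:
  SMD = (27.3 - 21.3)/100 * 0.7484 * 1000 = 44.9040 mm
Step 2 — daily crop ET (ETc = ET0*Kc):
  ETc = 5.218 * 1.093 = 5.70327 mm/day
Step 3 — irrigation interval (SMD/ETc):
  interval = 44.9040 / 5.70327 = 7.873 days
Therefore the irrigation interval = 7.873 days.


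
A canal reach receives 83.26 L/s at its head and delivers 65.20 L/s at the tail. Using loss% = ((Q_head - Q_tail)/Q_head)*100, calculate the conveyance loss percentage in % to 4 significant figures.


loss = ((83.26 - 65.20)/83.26)*100 = 21.69 %
Therefore the conveyance loss percentage = 21.69 %.


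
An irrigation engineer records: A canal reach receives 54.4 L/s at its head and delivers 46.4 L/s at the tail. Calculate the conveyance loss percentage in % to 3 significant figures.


Approach: apply the conveyance loss ratio, loss% = ((Q_head - Q_tail)/Q_head)*100.
loss = ((54.4 - 46.4)/54.4)*100 = 14.7 %
Therefore the conveyance loss percentage = 14.7 %.


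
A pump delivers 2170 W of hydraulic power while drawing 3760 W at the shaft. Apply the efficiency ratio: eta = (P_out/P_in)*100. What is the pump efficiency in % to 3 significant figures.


eta = (2170 / 3760) * 100 = 57.7 %
Therefore the pump efficiency = 57.7 %.


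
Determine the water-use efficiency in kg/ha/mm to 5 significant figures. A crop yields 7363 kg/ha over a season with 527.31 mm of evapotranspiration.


Approach: apply the water-use efficiency ratio, WUE = yield/ET.
WUE = 7363 / 527.31 = 13.963 kg/ha/mm
Therefore the water-use efficiency = 13.963 kg/ha/mm.


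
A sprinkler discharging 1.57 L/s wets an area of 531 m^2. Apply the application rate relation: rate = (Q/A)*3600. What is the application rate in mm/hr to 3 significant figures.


rate = (1.57 / 531) * 3600 = 10.6 mm/hr
Therefore the application rate = 10.6 mm/hr.


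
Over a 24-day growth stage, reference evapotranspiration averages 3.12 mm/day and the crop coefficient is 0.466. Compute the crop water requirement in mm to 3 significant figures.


Approach: apply the crop water requirement relation, CWR = ET0 * Kc * days.
CWR = 3.12 * 0.466 * 24 = 34.9 mm
Therefore the crop water requirement = 34.9 mm.


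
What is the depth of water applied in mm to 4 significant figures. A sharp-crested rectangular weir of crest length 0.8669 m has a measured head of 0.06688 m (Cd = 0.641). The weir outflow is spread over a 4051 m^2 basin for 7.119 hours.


Approach: apply the rectangular weir equation with a volume-to-depth conversion, Q = (2/3)*Cd*L*sqrt(2g)*H^1.5; d = Q*t/A * 1000.
Step 1 — weir discharge:
  Q = (2/3)*0.641*0.8669*sqrt(2*9.81)*0.06688^1.5 = 0.0283811 m^3/s
Step 2 — volume: V = 0.0283811 * 7.119*3600 = 727.363 m^3
Step 3 — depth: d = V/A * 1000 = 727.363/4051 * 1000 = 179.6 mm
Therefore the depth of water applied = 179.6 mm.


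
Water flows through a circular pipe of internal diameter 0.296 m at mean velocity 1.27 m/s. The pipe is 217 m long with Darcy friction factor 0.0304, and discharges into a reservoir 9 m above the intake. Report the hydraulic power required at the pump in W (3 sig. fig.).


Approach: apply continuity + Darcy-Weisbach + hydraulic power, Q = A*v; hf = f*(L/D)*(v^2/(2g)); H = static + hf; P = rho*g*Q*H.
Step 1 — flow rate (continuity, Q = A*v):
  A = pi*(0.296/2)^2 = 0.068813 m^2
  Q = 0.068813 * 1.27 = 0.087393 m^3/s
Step 2 — friction head loss (Darcy-Weisbach):
  hf = 0.0304 * (217/0.296) * (1.27^2 / (2*9.81))
  hf = 1.8321 m
Step 3 — total head: H = 9 + 1.8321 = 10.832 m
Step 4 — hydraulic power (P = rho*g*Q*H):
  P = 1000 * 9.81 * 0.087393 * 10.832 = 9290 W
Therefore the hydraulic power required at the pump = 9290 W.


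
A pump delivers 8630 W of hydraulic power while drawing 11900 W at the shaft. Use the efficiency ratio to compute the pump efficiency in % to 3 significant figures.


Approach: apply the efficiency ratio, eta = (P_out/P_in)*100.
eta = (8630 / 11900) * 100 = 72.5 %
Therefore the pump efficiency = 72.5 %.


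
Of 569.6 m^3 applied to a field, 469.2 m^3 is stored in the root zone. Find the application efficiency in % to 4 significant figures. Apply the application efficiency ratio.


Approach: apply the application efficiency ratio, Ea = (stored/applied)*100.
Ea = (469.2/569.6)*100 = 82.37 %
Therefore the application efficiency = 82.37 %.


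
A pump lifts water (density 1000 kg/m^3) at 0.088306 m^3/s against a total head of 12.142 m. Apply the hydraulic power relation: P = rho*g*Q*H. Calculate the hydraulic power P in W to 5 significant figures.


P = 1000 * 9.81 * 0.088306 * 12.142 = 10518 W
Therefore the hydraulic power P = 10518 W.


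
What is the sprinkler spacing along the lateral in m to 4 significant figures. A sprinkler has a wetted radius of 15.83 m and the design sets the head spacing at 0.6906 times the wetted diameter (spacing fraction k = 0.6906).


Approach: apply the sprinkler spacing rule (spacing as a fraction of wetted diameter), S = k*(2*R).
S = 0.6906 * (2 * 15.83) = 21.86 m
Therefore the sprinkler spacing along the lateral = 21.86 m.


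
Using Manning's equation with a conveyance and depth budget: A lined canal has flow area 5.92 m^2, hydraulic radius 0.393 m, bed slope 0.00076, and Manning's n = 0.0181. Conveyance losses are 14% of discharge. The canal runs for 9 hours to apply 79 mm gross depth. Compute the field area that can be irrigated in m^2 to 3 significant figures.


Approach: apply Manning's equation with a conveyance and depth budget, Q = (1/n)*A*R^(2/3)*S^(1/2); Q_field = Q*(1-loss); Area = Q_field*t/(d/1000).
Step 1 — canal discharge (Manning's equation):
  Q = (1/0.0181) * 5.92 * 0.393^(2/3) * 0.00076^(1/2) = 4.8378 m^3/s
Step 2 — delivered flow: Q_field = 4.8378*(1 - 14/100) = 4.1605 m^3/s
Step 3 — volume delivered: V = 4.1605 * 9*3600 = 134800 m^3
Step 4 — area served: A = V / (depth/1000) = 134800 / 0.079 = 1710000 m^2
Therefore the field area that can be irrigated = 1710000 m^2.


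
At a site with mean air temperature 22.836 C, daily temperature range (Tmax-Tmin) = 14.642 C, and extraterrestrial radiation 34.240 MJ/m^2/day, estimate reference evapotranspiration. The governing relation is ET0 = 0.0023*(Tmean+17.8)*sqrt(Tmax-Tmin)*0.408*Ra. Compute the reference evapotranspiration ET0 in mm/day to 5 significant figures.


ET0 = 0.0023*(22.836+17.8)*sqrt(14.642)*0.408*34.240 = 4.9961 mm/day
Therefore the reference evapotranspiration ET0 = 4.9961 mm/day.


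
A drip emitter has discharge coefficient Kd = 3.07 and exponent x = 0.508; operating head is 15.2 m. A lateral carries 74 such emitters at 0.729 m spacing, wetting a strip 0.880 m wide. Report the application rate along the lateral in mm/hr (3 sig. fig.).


Approach: apply the emitter equation with a lateral mass balance, q = Kd*h^x; Q = n*q; rate = Q/(n*spacing*width).
Step 1 — single emitter flow (q = Kd*h^x):
  q = 3.07 * 15.2^0.508 = 12.232 L/hr
Step 2 — total lateral flow: Q = 74 * 12.232 = 905.20 L/hr
Step 3 — wetted area: A = 74 * 0.729 * 0.880 = 47.472 m^2
Step 4 — application rate: Q/A = 905.20/47.472 = 19.1 mm/hr
Therefore the application rate along the lateral = 19.1 mm/hr.


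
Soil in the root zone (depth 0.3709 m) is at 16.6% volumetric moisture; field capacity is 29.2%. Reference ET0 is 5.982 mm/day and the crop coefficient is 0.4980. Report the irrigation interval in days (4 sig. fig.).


Approach: apply soil-water budget scheduling, SMD = (FC-theta)/100*depth*1000; ETc = ET0*Kc; interval = SMD/ETc.
Step 1 — soil moisture deficit:
  SMD = (29.2 - 16.6)/100 * 0.3709 * 1000 = 46.7334 mm
Step 2 — daily crop ET (ETc = ET0*Kc):
  ETc = 5.982 * 0.4980 = 2.97904 mm/day
Step 3 — irrigation interval (SMD/ETc):
  interval = 46.7334 / 2.97904 = 15.69 days
Therefore the irrigation interval = 15.69 days.


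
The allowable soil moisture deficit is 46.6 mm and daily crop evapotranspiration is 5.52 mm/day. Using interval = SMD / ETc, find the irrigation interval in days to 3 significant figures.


interval = 46.6 / 5.52 = 8.44 days
Therefore the irrigation interval = 8.44 days.


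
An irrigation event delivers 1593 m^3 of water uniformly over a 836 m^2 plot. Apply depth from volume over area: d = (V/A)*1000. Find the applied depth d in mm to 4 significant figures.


d = (1593 / 836) * 1000 = 1906 mm
Therefore the applied depth d = 1906 mm.


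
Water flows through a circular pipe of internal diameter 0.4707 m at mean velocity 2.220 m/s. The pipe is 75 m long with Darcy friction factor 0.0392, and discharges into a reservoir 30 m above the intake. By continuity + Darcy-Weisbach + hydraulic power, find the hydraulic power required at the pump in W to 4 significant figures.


Approach: apply continuity + Darcy-Weisbach + hydraulic power, Q = A*v; hf = f*(L/D)*(v^2/(2g)); H = static + hf; P = rho*g*Q*H.
Step 1 — flow rate (continuity, Q = A*v):
  A = pi*(0.4707/2)^2 = 0.174012 m^2
  Q = 0.174012 * 2.220 = 0.386306 m^3/s
Step 2 — friction head loss (Darcy-Weisbach):
  hf = 0.0392 * (75/0.4707) * (2.220^2 / (2*9.81))
  hf = 1.56895 m
Step 3 — total head: H = 30 + 1.56895 = 31.5690 m
Step 4 — hydraulic power (P = rho*g*Q*H):
  P = 1000 * 9.81 * 0.386306 * 31.5690 = 119600 W
Therefore the hydraulic power required at the pump = 119600 W.


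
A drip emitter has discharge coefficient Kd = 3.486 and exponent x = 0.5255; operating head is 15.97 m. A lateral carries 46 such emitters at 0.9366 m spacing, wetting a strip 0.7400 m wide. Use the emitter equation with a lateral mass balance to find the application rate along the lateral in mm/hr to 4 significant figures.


Approach: apply the emitter equation with a lateral mass balance, q = Kd*h^x; Q = n*q; rate = Q/(n*spacing*width).
Step 1 — single emitter flow (q = Kd*h^x):
  q = 3.486 * 15.97^0.5255 = 14.9508 L/hr
Step 2 — total lateral flow: Q = 46 * 14.9508 = 687.736 L/hr
Step 3 — wetted area: A = 46 * 0.9366 * 0.7400 = 31.8819 m^2
Step 4 — application rate: Q/A = 687.736/31.8819 = 21.57 mm/hr
Therefore the application rate along the lateral = 21.57 mm/hr.


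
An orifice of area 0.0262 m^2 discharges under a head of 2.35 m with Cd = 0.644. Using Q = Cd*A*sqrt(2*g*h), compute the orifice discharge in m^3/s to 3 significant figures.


Q = 0.644 * 0.0262 * sqrt(2*9.81*2.35) = 0.115 m^3/s
Therefore the orifice discharge = 0.115 m^3/s.


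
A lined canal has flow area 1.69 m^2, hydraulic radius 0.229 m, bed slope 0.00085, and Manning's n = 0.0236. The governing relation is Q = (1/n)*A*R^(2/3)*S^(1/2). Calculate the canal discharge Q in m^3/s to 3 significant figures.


Q = (1/0.0236) * 1.69 * 0.229^(2/3) * 0.00085^(1/2) = 0.781 m^3/s
Therefore the canal discharge Q = 0.781 m^3/s.


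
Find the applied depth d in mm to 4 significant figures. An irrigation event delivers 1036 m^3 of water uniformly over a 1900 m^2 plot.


Approach: apply depth from volume over area, d = (V/A)*1000.
d = (1036 / 1900) * 1000 = 545.3 mm
Therefore the applied depth d = 545.3 mm.


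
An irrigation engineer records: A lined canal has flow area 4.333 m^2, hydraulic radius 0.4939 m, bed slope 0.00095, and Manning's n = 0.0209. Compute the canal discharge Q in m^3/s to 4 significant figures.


Approach: apply Manning's equation, Q = (1/n)*A*R^(2/3)*S^(1/2).
Q = (1/0.0209) * 4.333 * 0.4939^(2/3) * 0.00095^(1/2) = 3.993 m^3/s
Therefore the canal discharge Q = 3.993 m^3/s.


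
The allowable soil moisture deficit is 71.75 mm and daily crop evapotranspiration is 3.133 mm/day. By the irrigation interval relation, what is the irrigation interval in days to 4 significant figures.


Approach: apply the irrigation interval relation, interval = SMD / ETc.
interval = 71.75 / 3.133 = 22.90 days
Therefore the irrigation interval = 22.90 days.


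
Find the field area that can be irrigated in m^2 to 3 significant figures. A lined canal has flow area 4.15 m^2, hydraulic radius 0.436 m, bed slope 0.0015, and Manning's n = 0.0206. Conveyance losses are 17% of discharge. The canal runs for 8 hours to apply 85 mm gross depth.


Approach: apply Manning's equation with a conveyance and depth budget, Q = (1/n)*A*R^(2/3)*S^(1/2); Q_field = Q*(1-loss); Area = Q_field*t/(d/1000).
Step 1 — canal discharge (Manning's equation):
  Q = (1/0.0206) * 4.15 * 0.436^(2/3) * 0.0015^(1/2) = 4.4863 m^3/s
Step 2 — delivered flow: Q_field = 4.4863*(1 - 17/100) = 3.7236 m^3/s
Step 3 — volume delivered: V = 3.7236 * 8*3600 = 107240 m^3
Step 4 — area served: A = V / (depth/1000) = 107240 / 0.085 = 1260000 m^2
Therefore the field area that can be irrigated = 1260000 m^2.


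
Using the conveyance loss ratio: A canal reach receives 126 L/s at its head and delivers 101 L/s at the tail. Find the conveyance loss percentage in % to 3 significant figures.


Approach: apply the conveyance loss ratio, loss% = ((Q_head - Q_tail)/Q_head)*100.
loss = ((126 - 101)/126)*100 = 19.8 %
Therefore the conveyance loss percentage = 19.8 %.


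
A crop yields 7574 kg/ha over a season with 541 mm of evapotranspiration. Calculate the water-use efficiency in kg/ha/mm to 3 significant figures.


Approach: apply the water-use efficiency ratio, WUE = yield/ET.
WUE = 7574 / 541 = 14.0 kg/ha/mm
Therefore the water-use efficiency = 14.0 kg/ha/mm.


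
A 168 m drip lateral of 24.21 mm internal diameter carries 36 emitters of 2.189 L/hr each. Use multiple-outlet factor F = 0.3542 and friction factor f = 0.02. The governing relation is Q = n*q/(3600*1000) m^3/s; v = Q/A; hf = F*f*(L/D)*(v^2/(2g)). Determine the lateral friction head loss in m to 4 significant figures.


Q = 36*2.189/(3600*1000) = 2.18900e-05 m^3/s
A = pi*(24.21e-3/2)^2 = 4.60341e-04 m^2, so v = Q/A = 0.0475517 m/s
hf = 0.3542*0.02*(168/0.02421)*(0.0475517^2/(2*9.81)) = 0.005665 m
Therefore the lateral friction head loss = 0.005665 m.


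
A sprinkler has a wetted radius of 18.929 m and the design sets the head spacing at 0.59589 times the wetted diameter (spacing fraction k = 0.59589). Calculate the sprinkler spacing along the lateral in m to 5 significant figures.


Approach: apply the sprinkler spacing rule (spacing as a fraction of wetted diameter), S = k*(2*R).
S = 0.59589 * (2 * 18.929) = 22.559 m
Therefore the sprinkler spacing along the lateral = 22.559 m.


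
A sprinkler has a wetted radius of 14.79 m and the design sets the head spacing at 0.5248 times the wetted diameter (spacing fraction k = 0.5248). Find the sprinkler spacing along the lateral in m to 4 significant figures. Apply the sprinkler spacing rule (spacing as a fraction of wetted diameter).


Approach: apply the sprinkler spacing rule (spacing as a fraction of wetted diameter), S = k*(2*R).
S = 0.5248 * (2 * 14.79) = 15.52 m
Therefore the sprinkler spacing along the lateral = 15.52 m.


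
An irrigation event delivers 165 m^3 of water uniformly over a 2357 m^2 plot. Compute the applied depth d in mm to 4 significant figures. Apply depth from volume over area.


Approach: apply depth from volume over area, d = (V/A)*1000.
d = (165 / 2357) * 1000 = 70.00 mm
Therefore the applied depth d = 70.00 mm.


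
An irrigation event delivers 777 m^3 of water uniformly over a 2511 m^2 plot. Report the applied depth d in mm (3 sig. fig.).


Approach: apply depth from volume over area, d = (V/A)*1000.
d = (777 / 2511) * 1000 = 309 mm
Therefore the applied depth d = 309 mm.


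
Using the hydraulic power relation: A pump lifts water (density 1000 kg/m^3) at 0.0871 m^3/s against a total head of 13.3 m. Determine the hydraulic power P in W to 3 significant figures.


Approach: apply the hydraulic power relation, P = rho*g*Q*H.
P = 1000 * 9.81 * 0.0871 * 13.3 = 11400 W
Therefore the hydraulic power P = 11400 W.


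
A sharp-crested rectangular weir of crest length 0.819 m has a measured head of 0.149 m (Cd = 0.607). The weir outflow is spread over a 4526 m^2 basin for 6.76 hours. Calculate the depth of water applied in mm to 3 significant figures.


Approach: apply the rectangular weir equation with a volume-to-depth conversion, Q = (2/3)*Cd*L*sqrt(2g)*H^1.5; d = Q*t/A * 1000.
Step 1 — weir discharge:
  Q = (2/3)*0.607*0.819*sqrt(2*9.81)*0.149^1.5 = 0.084433 m^3/s
Step 2 — volume: V = 0.084433 * 6.76*3600 = 2054.8 m^3
Step 3 — depth: d = V/A * 1000 = 2054.8/4526 * 1000 = 454 mm
Therefore the depth of water applied = 454 mm.


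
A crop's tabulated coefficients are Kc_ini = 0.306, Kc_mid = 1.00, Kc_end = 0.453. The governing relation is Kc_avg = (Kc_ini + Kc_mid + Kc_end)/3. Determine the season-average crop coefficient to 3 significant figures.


Kc_avg = (0.306 + 1.00 + 0.453)/3 = 0.586
Therefore the season-average crop coefficient = 0.586.


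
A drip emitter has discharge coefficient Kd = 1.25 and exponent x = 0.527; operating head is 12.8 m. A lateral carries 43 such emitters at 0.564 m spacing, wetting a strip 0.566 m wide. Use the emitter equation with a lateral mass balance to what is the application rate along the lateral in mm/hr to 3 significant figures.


Approach: apply the emitter equation with a lateral mass balance, q = Kd*h^x; Q = n*q; rate = Q/(n*spacing*width).
Step 1 — single emitter flow (q = Kd*h^x):
  q = 1.25 * 12.8^0.527 = 4.7908 L/hr
Step 2 — total lateral flow: Q = 43 * 4.7908 = 206.01 L/hr
Step 3 — wetted area: A = 43 * 0.564 * 0.566 = 13.727 m^2
Step 4 — application rate: Q/A = 206.01/13.727 = 15.0 mm/hr
Therefore the application rate along the lateral = 15.0 mm/hr.


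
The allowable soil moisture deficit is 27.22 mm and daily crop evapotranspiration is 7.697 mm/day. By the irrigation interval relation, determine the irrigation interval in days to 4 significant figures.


Approach: apply the irrigation interval relation, interval = SMD / ETc.
interval = 27.22 / 7.697 = 3.536 days
Therefore the irrigation interval = 3.536 days.


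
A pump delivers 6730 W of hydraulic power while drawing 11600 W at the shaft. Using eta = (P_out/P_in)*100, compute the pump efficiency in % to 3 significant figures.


eta = (6730 / 11600) * 100 = 58.0 %
Therefore the pump efficiency = 58.0 %.


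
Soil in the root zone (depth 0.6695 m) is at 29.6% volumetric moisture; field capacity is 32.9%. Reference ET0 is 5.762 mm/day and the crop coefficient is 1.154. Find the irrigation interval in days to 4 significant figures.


Approach: apply soil-water budget scheduling, SMD = (FC-theta)/100*depth*1000; ETc = ET0*Kc; interval = SMD/ETc.
Step 1 — soil moisture deficit:
  SMD = (32.9 - 29.6)/100 * 0.6695 * 1000 = 22.0935 mm
Step 2 — daily crop ET (ETc = ET0*Kc):
  ETc = 5.762 * 1.154 = 6.64935 mm/day
Step 3 — irrigation interval (SMD/ETc):
  interval = 22.0935 / 6.64935 = 3.323 days
Therefore the irrigation interval = 3.323 days.


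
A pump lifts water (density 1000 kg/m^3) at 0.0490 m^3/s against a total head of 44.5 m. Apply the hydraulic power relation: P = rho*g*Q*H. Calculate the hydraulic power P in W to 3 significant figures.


P = 1000 * 9.81 * 0.0490 * 44.5 = 21400 W
Therefore the hydraulic power P = 21400 W.


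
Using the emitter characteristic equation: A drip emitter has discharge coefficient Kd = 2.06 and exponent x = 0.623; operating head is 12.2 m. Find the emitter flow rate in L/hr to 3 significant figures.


Approach: apply the emitter characteristic equation, q = Kd * h^x.
q = 2.06 * 12.2^0.623 = 9.79 L/hr
Therefore the emitter flow rate = 9.79 L/hr.


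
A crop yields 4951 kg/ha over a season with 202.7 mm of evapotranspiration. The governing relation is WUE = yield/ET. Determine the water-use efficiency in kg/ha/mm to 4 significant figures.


WUE = 4951 / 202.7 = 24.43 kg/ha/mm
Therefore the water-use efficiency = 24.43 kg/ha/mm.


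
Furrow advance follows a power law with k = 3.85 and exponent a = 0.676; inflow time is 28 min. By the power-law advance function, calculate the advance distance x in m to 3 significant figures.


Approach: apply the power-law advance function, x = k*t^a.
x = 3.85 * 28^0.676 = 36.6 m
Therefore the advance distance x = 36.6 m.


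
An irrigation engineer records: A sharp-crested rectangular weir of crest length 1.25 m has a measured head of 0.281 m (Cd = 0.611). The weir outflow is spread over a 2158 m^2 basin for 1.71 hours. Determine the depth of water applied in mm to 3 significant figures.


Approach: apply the rectangular weir equation with a volume-to-depth conversion, Q = (2/3)*Cd*L*sqrt(2g)*H^1.5; d = Q*t/A * 1000.
Step 1 — weir discharge:
  Q = (2/3)*0.611*1.25*sqrt(2*9.81)*0.281^1.5 = 0.33595 m^3/s
Step 2 — volume: V = 0.33595 * 1.71*3600 = 2068.1 m^3
Step 3 — depth: d = V/A * 1000 = 2068.1/2158 * 1000 = 958 mm
Therefore the depth of water applied = 958 mm.


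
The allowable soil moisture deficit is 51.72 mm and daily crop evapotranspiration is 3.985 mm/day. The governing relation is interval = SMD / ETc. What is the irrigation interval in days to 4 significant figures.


interval = 51.72 / 3.985 = 12.98 days
Therefore the irrigation interval = 12.98 days.


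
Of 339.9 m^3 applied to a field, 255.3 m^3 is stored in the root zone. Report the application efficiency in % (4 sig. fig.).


Approach: apply the application efficiency ratio, Ea = (stored/applied)*100.
Ea = (255.3/339.9)*100 = 75.11 %
Therefore the application efficiency = 75.11 %.


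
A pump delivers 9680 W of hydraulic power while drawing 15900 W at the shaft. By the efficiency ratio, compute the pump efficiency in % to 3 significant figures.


Approach: apply the efficiency ratio, eta = (P_out/P_in)*100.
eta = (9680 / 15900) * 100 = 60.9 %
Therefore the pump efficiency = 60.9 %.


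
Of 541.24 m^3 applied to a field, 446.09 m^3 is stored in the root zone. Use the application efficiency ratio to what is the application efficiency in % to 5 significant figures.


Approach: apply the application efficiency ratio, Ea = (stored/applied)*100.
Ea = (446.09/541.24)*100 = 82.420 %
Therefore the application efficiency = 82.420 %.


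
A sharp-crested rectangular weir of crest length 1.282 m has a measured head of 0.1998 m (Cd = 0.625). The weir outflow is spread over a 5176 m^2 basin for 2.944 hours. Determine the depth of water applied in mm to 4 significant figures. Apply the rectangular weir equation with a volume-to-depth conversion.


Approach: apply the rectangular weir equation with a volume-to-depth conversion, Q = (2/3)*Cd*L*sqrt(2g)*H^1.5; d = Q*t/A * 1000.
Step 1 — weir discharge:
  Q = (2/3)*0.625*1.282*sqrt(2*9.81)*0.1998^1.5 = 0.211310 m^3/s
Step 2 — volume: V = 0.211310 * 2.944*3600 = 2239.55 m^3
Step 3 — depth: d = V/A * 1000 = 2239.55/5176 * 1000 = 432.7 mm
Therefore the depth of water applied = 432.7 mm.


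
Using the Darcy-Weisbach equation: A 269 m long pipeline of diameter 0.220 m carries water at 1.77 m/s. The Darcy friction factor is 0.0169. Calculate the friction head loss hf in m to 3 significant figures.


Approach: apply the Darcy-Weisbach equation, hf = f*(L/D)*(v^2/(2g)).
hf = 0.0169 * (269/0.220) * (1.77^2 / (2*9.81))
hf = 3.30 m
Therefore the friction head loss hf = 3.30 m.


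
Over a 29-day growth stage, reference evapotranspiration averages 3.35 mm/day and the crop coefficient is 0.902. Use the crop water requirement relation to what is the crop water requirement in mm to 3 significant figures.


Approach: apply the crop water requirement relation, CWR = ET0 * Kc * days.
CWR = 3.35 * 0.902 * 29 = 87.6 mm
Therefore the crop water requirement = 87.6 mm.


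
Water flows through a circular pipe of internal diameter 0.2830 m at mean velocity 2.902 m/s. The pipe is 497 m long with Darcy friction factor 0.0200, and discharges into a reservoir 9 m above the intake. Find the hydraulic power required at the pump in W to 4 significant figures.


Approach: apply continuity + Darcy-Weisbach + hydraulic power, Q = A*v; hf = f*(L/D)*(v^2/(2g)); H = static + hf; P = rho*g*Q*H.
Step 1 — flow rate (continuity, Q = A*v):
  A = pi*(0.2830/2)^2 = 0.0629018 m^2
  Q = 0.0629018 * 2.902 = 0.182541 m^3/s
Step 2 — friction head loss (Darcy-Weisbach):
  hf = 0.0200 * (497/0.2830) * (2.902^2 / (2*9.81))
  hf = 15.0763 m
Step 3 — total head: H = 9 + 15.0763 = 24.0763 m
Step 4 — hydraulic power (P = rho*g*Q*H):
  P = 1000 * 9.81 * 0.182541 * 24.0763 = 43110 W
Therefore the hydraulic power required at the pump = 43110 W.


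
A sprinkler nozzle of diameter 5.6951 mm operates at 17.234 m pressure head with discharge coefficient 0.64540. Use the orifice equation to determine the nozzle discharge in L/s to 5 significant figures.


Approach: apply the orifice equation, Q = Cd*A*sqrt(2*g*h), A = pi*(d/2)^2.
A = pi*(5.6951e-3/2)^2 = 2.547373e-05 m^2
Q = 0.64540 * 2.547373e-05 * sqrt(2*9.81*17.234) * 1000 = 0.30232 L/s
Therefore the nozzle discharge = 0.30232 L/s.


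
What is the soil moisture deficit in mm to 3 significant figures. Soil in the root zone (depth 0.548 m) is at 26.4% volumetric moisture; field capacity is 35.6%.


Approach: apply the soil moisture deficit relation, SMD = (FC - theta)/100 * depth * 1000.
SMD = (35.6 - 26.4)/100 * 0.548 * 1000 = 50.4 mm
Therefore the soil moisture deficit = 50.4 mm.


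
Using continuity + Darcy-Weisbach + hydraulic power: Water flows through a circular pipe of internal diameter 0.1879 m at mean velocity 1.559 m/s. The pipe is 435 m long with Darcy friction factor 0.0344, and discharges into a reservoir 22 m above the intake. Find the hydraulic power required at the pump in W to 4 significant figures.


Approach: apply continuity + Darcy-Weisbach + hydraulic power, Q = A*v; hf = f*(L/D)*(v^2/(2g)); H = static + hf; P = rho*g*Q*H.
Step 1 — flow rate (continuity, Q = A*v):
  A = pi*(0.1879/2)^2 = 0.0277296 m^2
  Q = 0.0277296 * 1.559 = 0.0432304 m^3/s
Step 2 — friction head loss (Darcy-Weisbach):
  hf = 0.0344 * (435/0.1879) * (1.559^2 / (2*9.81))
  hf = 9.86539 m
Step 3 — total head: H = 22 + 9.86539 = 31.8654 m
Step 4 — hydraulic power (P = rho*g*Q*H):
  P = 1000 * 9.81 * 0.0432304 * 31.8654 = 13510 W
Therefore the hydraulic power required at the pump = 13510 W.
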